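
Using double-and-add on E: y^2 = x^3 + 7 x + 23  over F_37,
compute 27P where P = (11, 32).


k = 27 = 11011_2 (binary, LSB first: 11011)
Double-and-add from P = (11, 32):
  bit 0 = 1: acc = O + (11, 32) = (11, 32)
  bit 1 = 1: acc = (11, 32) + (15, 5) = (8, 31)
  bit 2 = 0: acc unchanged = (8, 31)
  bit 3 = 1: acc = (8, 31) + (34, 7) = (23, 17)
  bit 4 = 1: acc = (23, 17) + (27, 10) = (34, 30)

27P = (34, 30)


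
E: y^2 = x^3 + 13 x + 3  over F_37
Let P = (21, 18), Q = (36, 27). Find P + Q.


P != Q, so use the chord formula.
s = (y2 - y1) / (x2 - x1) = (9) / (15) mod 37 = 8
x3 = s^2 - x1 - x2 mod 37 = 8^2 - 21 - 36 = 7
y3 = s (x1 - x3) - y1 mod 37 = 8 * (21 - 7) - 18 = 20

P + Q = (7, 20)


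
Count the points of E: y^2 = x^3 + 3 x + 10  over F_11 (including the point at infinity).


For each x in F_11, count y with y^2 = x^3 + 3 x + 10 mod 11:
  x = 1: RHS = 3, y in [5, 6]  -> 2 point(s)
  x = 4: RHS = 9, y in [3, 8]  -> 2 point(s)
  x = 7: RHS = 0, y in [0]  -> 1 point(s)
Affine points: 5. Add the point at infinity: total = 6.

#E(F_11) = 6


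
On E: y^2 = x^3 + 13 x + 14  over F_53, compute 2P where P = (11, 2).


Doubling: s = (3 x1^2 + a) / (2 y1)
s = (3*11^2 + 13) / (2*2) mod 53 = 41
x3 = s^2 - 2 x1 mod 53 = 41^2 - 2*11 = 16
y3 = s (x1 - x3) - y1 mod 53 = 41 * (11 - 16) - 2 = 5

2P = (16, 5)


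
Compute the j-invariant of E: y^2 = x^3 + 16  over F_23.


Delta = -16(4 a^3 + 27 b^2) mod 23 = 15
-1728 * (4 a)^3 = -1728 * (4*0)^3 mod 23 = 0
j = 0 * 15^(-1) mod 23 = 0

j = 0 (mod 23)


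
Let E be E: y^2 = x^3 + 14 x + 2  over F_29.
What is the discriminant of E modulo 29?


4 a^3 + 27 b^2 = 4*14^3 + 27*2^2 = 10976 + 108 = 11084
Delta = -16 * (11084) = -177344
Delta mod 29 = 20

Delta = 20 (mod 29)


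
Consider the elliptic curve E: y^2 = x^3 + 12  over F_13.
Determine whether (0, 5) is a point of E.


Check whether y^2 = x^3 + 0 x + 12 (mod 13) for (x, y) = (0, 5).
LHS: y^2 = 5^2 mod 13 = 12
RHS: x^3 + 0 x + 12 = 0^3 + 0*0 + 12 mod 13 = 12
LHS = RHS

Yes, on the curve


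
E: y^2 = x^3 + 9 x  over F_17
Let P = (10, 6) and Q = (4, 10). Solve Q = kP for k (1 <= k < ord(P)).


Enumerate multiples of P until we hit Q = (4, 10):
  1P = (10, 6)
  2P = (13, 6)
  3P = (11, 11)
  4P = (4, 7)
  5P = (12, 0)
  6P = (4, 10)
Match found at i = 6.

k = 6


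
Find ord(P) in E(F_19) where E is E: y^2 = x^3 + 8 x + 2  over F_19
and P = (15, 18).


Compute successive multiples of P until we hit O:
  1P = (15, 18)
  2P = (13, 2)
  3P = (17, 4)
  4P = (17, 15)
  5P = (13, 17)
  6P = (15, 1)
  7P = O

ord(P) = 7


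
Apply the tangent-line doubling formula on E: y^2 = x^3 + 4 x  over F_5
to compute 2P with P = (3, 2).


Doubling: s = (3 x1^2 + a) / (2 y1)
s = (3*3^2 + 4) / (2*2) mod 5 = 4
x3 = s^2 - 2 x1 mod 5 = 4^2 - 2*3 = 0
y3 = s (x1 - x3) - y1 mod 5 = 4 * (3 - 0) - 2 = 0

2P = (0, 0)


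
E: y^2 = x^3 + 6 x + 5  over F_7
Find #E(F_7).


For each x in F_7, count y with y^2 = x^3 + 6 x + 5 mod 7:
  x = 2: RHS = 4, y in [2, 5]  -> 2 point(s)
  x = 3: RHS = 1, y in [1, 6]  -> 2 point(s)
  x = 4: RHS = 2, y in [3, 4]  -> 2 point(s)
Affine points: 6. Add the point at infinity: total = 7.

#E(F_7) = 7


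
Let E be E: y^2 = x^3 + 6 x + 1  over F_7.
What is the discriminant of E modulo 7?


4 a^3 + 27 b^2 = 4*6^3 + 27*1^2 = 864 + 27 = 891
Delta = -16 * (891) = -14256
Delta mod 7 = 3

Delta = 3 (mod 7)


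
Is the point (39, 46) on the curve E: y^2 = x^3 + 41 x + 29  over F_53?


Check whether y^2 = x^3 + 41 x + 29 (mod 53) for (x, y) = (39, 46).
LHS: y^2 = 46^2 mod 53 = 49
RHS: x^3 + 41 x + 29 = 39^3 + 41*39 + 29 mod 53 = 50
LHS != RHS

No, not on the curve


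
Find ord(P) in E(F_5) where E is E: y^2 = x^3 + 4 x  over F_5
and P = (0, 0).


Compute successive multiples of P until we hit O:
  1P = (0, 0)
  2P = O

ord(P) = 2


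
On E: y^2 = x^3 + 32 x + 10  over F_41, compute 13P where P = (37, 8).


k = 13 = 1101_2 (binary, LSB first: 1011)
Double-and-add from P = (37, 8):
  bit 0 = 1: acc = O + (37, 8) = (37, 8)
  bit 1 = 0: acc unchanged = (37, 8)
  bit 2 = 1: acc = (37, 8) + (12, 20) = (31, 17)
  bit 3 = 1: acc = (31, 17) + (22, 28) = (31, 24)

13P = (31, 24)


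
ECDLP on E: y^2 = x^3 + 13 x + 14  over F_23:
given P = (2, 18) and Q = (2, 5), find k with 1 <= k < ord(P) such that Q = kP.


Enumerate multiples of P until we hit Q = (2, 5):
  1P = (2, 18)
  2P = (8, 20)
  3P = (8, 3)
  4P = (2, 5)
Match found at i = 4.

k = 4


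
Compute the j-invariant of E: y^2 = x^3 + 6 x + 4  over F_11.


Delta = -16(4 a^3 + 27 b^2) mod 11 = 10
-1728 * (4 a)^3 = -1728 * (4*6)^3 mod 11 = 3
j = 3 * 10^(-1) mod 11 = 8

j = 8 (mod 11)


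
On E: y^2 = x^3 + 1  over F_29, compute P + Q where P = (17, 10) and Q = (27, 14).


P != Q, so use the chord formula.
s = (y2 - y1) / (x2 - x1) = (4) / (10) mod 29 = 12
x3 = s^2 - x1 - x2 mod 29 = 12^2 - 17 - 27 = 13
y3 = s (x1 - x3) - y1 mod 29 = 12 * (17 - 13) - 10 = 9

P + Q = (13, 9)


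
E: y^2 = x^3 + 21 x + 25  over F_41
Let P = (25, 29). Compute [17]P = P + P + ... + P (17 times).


k = 17 = 10001_2 (binary, LSB first: 10001)
Double-and-add from P = (25, 29):
  bit 0 = 1: acc = O + (25, 29) = (25, 29)
  bit 1 = 0: acc unchanged = (25, 29)
  bit 2 = 0: acc unchanged = (25, 29)
  bit 3 = 0: acc unchanged = (25, 29)
  bit 4 = 1: acc = (25, 29) + (27, 12) = (10, 28)

17P = (10, 28)


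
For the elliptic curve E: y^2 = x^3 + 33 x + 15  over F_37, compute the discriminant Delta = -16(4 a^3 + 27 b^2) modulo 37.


4 a^3 + 27 b^2 = 4*33^3 + 27*15^2 = 143748 + 6075 = 149823
Delta = -16 * (149823) = -2397168
Delta mod 37 = 25

Delta = 25 (mod 37)


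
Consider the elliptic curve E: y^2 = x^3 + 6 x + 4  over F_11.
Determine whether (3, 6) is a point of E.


Check whether y^2 = x^3 + 6 x + 4 (mod 11) for (x, y) = (3, 6).
LHS: y^2 = 6^2 mod 11 = 3
RHS: x^3 + 6 x + 4 = 3^3 + 6*3 + 4 mod 11 = 5
LHS != RHS

No, not on the curve


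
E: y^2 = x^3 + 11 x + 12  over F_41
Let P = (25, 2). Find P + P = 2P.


Doubling: s = (3 x1^2 + a) / (2 y1)
s = (3*25^2 + 11) / (2*2) mod 41 = 0
x3 = s^2 - 2 x1 mod 41 = 0^2 - 2*25 = 32
y3 = s (x1 - x3) - y1 mod 41 = 0 * (25 - 32) - 2 = 39

2P = (32, 39)


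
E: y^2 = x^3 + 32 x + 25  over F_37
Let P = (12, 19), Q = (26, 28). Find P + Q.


P != Q, so use the chord formula.
s = (y2 - y1) / (x2 - x1) = (9) / (14) mod 37 = 35
x3 = s^2 - x1 - x2 mod 37 = 35^2 - 12 - 26 = 3
y3 = s (x1 - x3) - y1 mod 37 = 35 * (12 - 3) - 19 = 0

P + Q = (3, 0)


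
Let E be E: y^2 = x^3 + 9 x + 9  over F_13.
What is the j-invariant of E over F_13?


Delta = -16(4 a^3 + 27 b^2) mod 13 = 5
-1728 * (4 a)^3 = -1728 * (4*9)^3 mod 13 = 12
j = 12 * 5^(-1) mod 13 = 5

j = 5 (mod 13)


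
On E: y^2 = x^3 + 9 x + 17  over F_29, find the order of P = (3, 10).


Compute successive multiples of P until we hit O:
  1P = (3, 10)
  2P = (10, 18)
  3P = (25, 27)
  4P = (14, 25)
  5P = (28, 6)
  6P = (28, 23)
  7P = (14, 4)
  8P = (25, 2)
  ... (continuing to 11P)
  11P = O

ord(P) = 11


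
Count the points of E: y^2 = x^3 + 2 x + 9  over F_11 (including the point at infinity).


For each x in F_11, count y with y^2 = x^3 + 2 x + 9 mod 11:
  x = 0: RHS = 9, y in [3, 8]  -> 2 point(s)
  x = 1: RHS = 1, y in [1, 10]  -> 2 point(s)
  x = 3: RHS = 9, y in [3, 8]  -> 2 point(s)
  x = 4: RHS = 4, y in [2, 9]  -> 2 point(s)
  x = 5: RHS = 1, y in [1, 10]  -> 2 point(s)
  x = 7: RHS = 3, y in [5, 6]  -> 2 point(s)
  x = 8: RHS = 9, y in [3, 8]  -> 2 point(s)
Affine points: 14. Add the point at infinity: total = 15.

#E(F_11) = 15


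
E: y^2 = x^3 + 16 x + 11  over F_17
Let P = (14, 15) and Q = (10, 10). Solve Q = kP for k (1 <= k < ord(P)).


Enumerate multiples of P until we hit Q = (10, 10):
  1P = (14, 15)
  2P = (10, 10)
Match found at i = 2.

k = 2


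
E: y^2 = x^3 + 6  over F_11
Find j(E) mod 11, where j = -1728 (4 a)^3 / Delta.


Delta = -16(4 a^3 + 27 b^2) mod 11 = 2
-1728 * (4 a)^3 = -1728 * (4*0)^3 mod 11 = 0
j = 0 * 2^(-1) mod 11 = 0

j = 0 (mod 11)


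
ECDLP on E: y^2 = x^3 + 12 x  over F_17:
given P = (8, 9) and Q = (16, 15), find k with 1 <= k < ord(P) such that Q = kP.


Enumerate multiples of P until we hit Q = (16, 15):
  1P = (8, 9)
  2P = (1, 8)
  3P = (16, 2)
  4P = (2, 7)
  5P = (9, 2)
  6P = (15, 6)
  7P = (15, 11)
  8P = (9, 15)
  9P = (2, 10)
  10P = (16, 15)
Match found at i = 10.

k = 10


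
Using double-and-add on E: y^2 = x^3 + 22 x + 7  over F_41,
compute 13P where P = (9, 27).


k = 13 = 1101_2 (binary, LSB first: 1011)
Double-and-add from P = (9, 27):
  bit 0 = 1: acc = O + (9, 27) = (9, 27)
  bit 1 = 0: acc unchanged = (9, 27)
  bit 2 = 1: acc = (9, 27) + (40, 36) = (17, 13)
  bit 3 = 1: acc = (17, 13) + (39, 23) = (34, 24)

13P = (34, 24)


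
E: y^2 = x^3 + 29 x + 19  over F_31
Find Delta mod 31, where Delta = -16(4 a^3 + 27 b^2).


4 a^3 + 27 b^2 = 4*29^3 + 27*19^2 = 97556 + 9747 = 107303
Delta = -16 * (107303) = -1716848
Delta mod 31 = 25

Delta = 25 (mod 31)


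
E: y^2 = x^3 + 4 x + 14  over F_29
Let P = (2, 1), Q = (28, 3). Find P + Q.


P != Q, so use the chord formula.
s = (y2 - y1) / (x2 - x1) = (2) / (26) mod 29 = 9
x3 = s^2 - x1 - x2 mod 29 = 9^2 - 2 - 28 = 22
y3 = s (x1 - x3) - y1 mod 29 = 9 * (2 - 22) - 1 = 22

P + Q = (22, 22)


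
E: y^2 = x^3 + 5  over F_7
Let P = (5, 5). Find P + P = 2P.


Doubling: s = (3 x1^2 + a) / (2 y1)
s = (3*5^2 + 0) / (2*5) mod 7 = 4
x3 = s^2 - 2 x1 mod 7 = 4^2 - 2*5 = 6
y3 = s (x1 - x3) - y1 mod 7 = 4 * (5 - 6) - 5 = 5

2P = (6, 5)


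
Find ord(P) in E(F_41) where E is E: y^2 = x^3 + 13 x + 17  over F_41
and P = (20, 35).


Compute successive multiples of P until we hit O:
  1P = (20, 35)
  2P = (5, 17)
  3P = (24, 34)
  4P = (15, 15)
  5P = (22, 39)
  6P = (3, 40)
  7P = (10, 32)
  8P = (32, 27)
  ... (continuing to 48P)
  48P = O

ord(P) = 48


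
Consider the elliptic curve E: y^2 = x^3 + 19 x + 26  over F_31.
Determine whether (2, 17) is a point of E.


Check whether y^2 = x^3 + 19 x + 26 (mod 31) for (x, y) = (2, 17).
LHS: y^2 = 17^2 mod 31 = 10
RHS: x^3 + 19 x + 26 = 2^3 + 19*2 + 26 mod 31 = 10
LHS = RHS

Yes, on the curve


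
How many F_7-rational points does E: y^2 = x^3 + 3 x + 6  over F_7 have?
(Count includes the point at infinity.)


For each x in F_7, count y with y^2 = x^3 + 3 x + 6 mod 7:
  x = 3: RHS = 0, y in [0]  -> 1 point(s)
  x = 6: RHS = 2, y in [3, 4]  -> 2 point(s)
Affine points: 3. Add the point at infinity: total = 4.

#E(F_7) = 4


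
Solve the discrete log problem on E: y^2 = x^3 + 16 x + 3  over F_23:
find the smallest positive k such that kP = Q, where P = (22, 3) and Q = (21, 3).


Enumerate multiples of P until we hit Q = (21, 3):
  1P = (22, 3)
  2P = (5, 1)
  3P = (14, 2)
  4P = (19, 6)
  5P = (6, 4)
  6P = (3, 3)
  7P = (21, 20)
  8P = (16, 10)
  9P = (10, 6)
  10P = (4, 4)
  11P = (9, 18)
  12P = (0, 7)
  13P = (17, 17)
  14P = (13, 4)
  15P = (13, 19)
  16P = (17, 6)
  17P = (0, 16)
  18P = (9, 5)
  19P = (4, 19)
  20P = (10, 17)
  21P = (16, 13)
  22P = (21, 3)
Match found at i = 22.

k = 22


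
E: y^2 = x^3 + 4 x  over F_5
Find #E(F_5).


For each x in F_5, count y with y^2 = x^3 + 4 x + 0 mod 5:
  x = 0: RHS = 0, y in [0]  -> 1 point(s)
  x = 1: RHS = 0, y in [0]  -> 1 point(s)
  x = 2: RHS = 1, y in [1, 4]  -> 2 point(s)
  x = 3: RHS = 4, y in [2, 3]  -> 2 point(s)
  x = 4: RHS = 0, y in [0]  -> 1 point(s)
Affine points: 7. Add the point at infinity: total = 8.

#E(F_5) = 8


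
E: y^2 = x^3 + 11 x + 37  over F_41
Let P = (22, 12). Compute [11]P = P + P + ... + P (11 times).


k = 11 = 1011_2 (binary, LSB first: 1101)
Double-and-add from P = (22, 12):
  bit 0 = 1: acc = O + (22, 12) = (22, 12)
  bit 1 = 1: acc = (22, 12) + (20, 4) = (15, 16)
  bit 2 = 0: acc unchanged = (15, 16)
  bit 3 = 1: acc = (15, 16) + (24, 12) = (27, 3)

11P = (27, 3)


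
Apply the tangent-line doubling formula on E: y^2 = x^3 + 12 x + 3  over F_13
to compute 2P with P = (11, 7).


Doubling: s = (3 x1^2 + a) / (2 y1)
s = (3*11^2 + 12) / (2*7) mod 13 = 11
x3 = s^2 - 2 x1 mod 13 = 11^2 - 2*11 = 8
y3 = s (x1 - x3) - y1 mod 13 = 11 * (11 - 8) - 7 = 0

2P = (8, 0)


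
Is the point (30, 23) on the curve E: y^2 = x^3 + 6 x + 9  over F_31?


Check whether y^2 = x^3 + 6 x + 9 (mod 31) for (x, y) = (30, 23).
LHS: y^2 = 23^2 mod 31 = 2
RHS: x^3 + 6 x + 9 = 30^3 + 6*30 + 9 mod 31 = 2
LHS = RHS

Yes, on the curve


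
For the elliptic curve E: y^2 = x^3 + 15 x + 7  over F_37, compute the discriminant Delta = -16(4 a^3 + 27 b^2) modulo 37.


4 a^3 + 27 b^2 = 4*15^3 + 27*7^2 = 13500 + 1323 = 14823
Delta = -16 * (14823) = -237168
Delta mod 37 = 2

Delta = 2 (mod 37)


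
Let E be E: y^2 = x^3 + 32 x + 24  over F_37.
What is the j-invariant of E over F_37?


Delta = -16(4 a^3 + 27 b^2) mod 37 = 1
-1728 * (4 a)^3 = -1728 * (4*32)^3 mod 37 = 23
j = 23 * 1^(-1) mod 37 = 23

j = 23 (mod 37)


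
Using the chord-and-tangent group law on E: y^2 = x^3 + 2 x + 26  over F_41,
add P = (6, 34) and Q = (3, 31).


P != Q, so use the chord formula.
s = (y2 - y1) / (x2 - x1) = (38) / (38) mod 41 = 1
x3 = s^2 - x1 - x2 mod 41 = 1^2 - 6 - 3 = 33
y3 = s (x1 - x3) - y1 mod 41 = 1 * (6 - 33) - 34 = 21

P + Q = (33, 21)


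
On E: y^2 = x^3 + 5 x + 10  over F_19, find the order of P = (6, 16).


Compute successive multiples of P until we hit O:
  1P = (6, 16)
  2P = (16, 14)
  3P = (13, 12)
  4P = (17, 12)
  5P = (1, 15)
  6P = (9, 10)
  7P = (8, 7)
  8P = (11, 16)
  ... (continuing to 21P)
  21P = O

ord(P) = 21


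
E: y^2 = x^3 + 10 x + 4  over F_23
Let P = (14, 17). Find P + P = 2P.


Doubling: s = (3 x1^2 + a) / (2 y1)
s = (3*14^2 + 10) / (2*17) mod 23 = 0
x3 = s^2 - 2 x1 mod 23 = 0^2 - 2*14 = 18
y3 = s (x1 - x3) - y1 mod 23 = 0 * (14 - 18) - 17 = 6

2P = (18, 6)


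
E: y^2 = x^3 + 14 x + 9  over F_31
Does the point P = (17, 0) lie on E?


Check whether y^2 = x^3 + 14 x + 9 (mod 31) for (x, y) = (17, 0).
LHS: y^2 = 0^2 mod 31 = 0
RHS: x^3 + 14 x + 9 = 17^3 + 14*17 + 9 mod 31 = 14
LHS != RHS

No, not on the curve


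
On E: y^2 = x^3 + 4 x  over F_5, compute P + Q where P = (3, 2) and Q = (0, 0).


P != Q, so use the chord formula.
s = (y2 - y1) / (x2 - x1) = (3) / (2) mod 5 = 4
x3 = s^2 - x1 - x2 mod 5 = 4^2 - 3 - 0 = 3
y3 = s (x1 - x3) - y1 mod 5 = 4 * (3 - 3) - 2 = 3

P + Q = (3, 3)


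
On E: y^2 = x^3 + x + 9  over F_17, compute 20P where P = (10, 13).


k = 20 = 10100_2 (binary, LSB first: 00101)
Double-and-add from P = (10, 13):
  bit 0 = 0: acc unchanged = O
  bit 1 = 0: acc unchanged = O
  bit 2 = 1: acc = O + (2, 6) = (2, 6)
  bit 3 = 0: acc unchanged = (2, 6)
  bit 4 = 1: acc = (2, 6) + (0, 14) = (14, 8)

20P = (14, 8)


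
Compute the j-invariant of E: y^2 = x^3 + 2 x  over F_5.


Delta = -16(4 a^3 + 27 b^2) mod 5 = 3
-1728 * (4 a)^3 = -1728 * (4*2)^3 mod 5 = 4
j = 4 * 3^(-1) mod 5 = 3

j = 3 (mod 5)


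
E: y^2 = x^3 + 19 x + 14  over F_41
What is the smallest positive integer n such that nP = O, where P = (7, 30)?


Compute successive multiples of P until we hit O:
  1P = (7, 30)
  2P = (6, 37)
  3P = (36, 9)
  4P = (19, 31)
  5P = (17, 17)
  6P = (15, 5)
  7P = (23, 20)
  8P = (21, 30)
  ... (continuing to 39P)
  39P = O

ord(P) = 39


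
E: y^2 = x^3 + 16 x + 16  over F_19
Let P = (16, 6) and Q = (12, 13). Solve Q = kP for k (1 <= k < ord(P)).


Enumerate multiples of P until we hit Q = (12, 13):
  1P = (16, 6)
  2P = (10, 6)
  3P = (12, 13)
Match found at i = 3.

k = 3


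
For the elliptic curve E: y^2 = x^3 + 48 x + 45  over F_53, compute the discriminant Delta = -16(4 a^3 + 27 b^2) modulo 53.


4 a^3 + 27 b^2 = 4*48^3 + 27*45^2 = 442368 + 54675 = 497043
Delta = -16 * (497043) = -7952688
Delta mod 53 = 15

Delta = 15 (mod 53)


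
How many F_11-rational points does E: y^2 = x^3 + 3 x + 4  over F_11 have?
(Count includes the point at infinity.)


For each x in F_11, count y with y^2 = x^3 + 3 x + 4 mod 11:
  x = 0: RHS = 4, y in [2, 9]  -> 2 point(s)
  x = 4: RHS = 3, y in [5, 6]  -> 2 point(s)
  x = 5: RHS = 1, y in [1, 10]  -> 2 point(s)
  x = 7: RHS = 5, y in [4, 7]  -> 2 point(s)
  x = 8: RHS = 1, y in [1, 10]  -> 2 point(s)
  x = 9: RHS = 1, y in [1, 10]  -> 2 point(s)
  x = 10: RHS = 0, y in [0]  -> 1 point(s)
Affine points: 13. Add the point at infinity: total = 14.

#E(F_11) = 14


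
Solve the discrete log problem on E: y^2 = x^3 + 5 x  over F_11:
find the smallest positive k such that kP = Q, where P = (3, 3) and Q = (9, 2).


Enumerate multiples of P until we hit Q = (9, 2):
  1P = (3, 3)
  2P = (9, 9)
  3P = (0, 0)
  4P = (9, 2)
Match found at i = 4.

k = 4


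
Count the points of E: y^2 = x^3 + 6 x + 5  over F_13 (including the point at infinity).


For each x in F_13, count y with y^2 = x^3 + 6 x + 5 mod 13:
  x = 1: RHS = 12, y in [5, 8]  -> 2 point(s)
  x = 2: RHS = 12, y in [5, 8]  -> 2 point(s)
  x = 5: RHS = 4, y in [2, 11]  -> 2 point(s)
  x = 6: RHS = 10, y in [6, 7]  -> 2 point(s)
  x = 7: RHS = 0, y in [0]  -> 1 point(s)
  x = 10: RHS = 12, y in [5, 8]  -> 2 point(s)
Affine points: 11. Add the point at infinity: total = 12.

#E(F_13) = 12


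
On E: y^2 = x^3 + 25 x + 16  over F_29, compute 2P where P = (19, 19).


Doubling: s = (3 x1^2 + a) / (2 y1)
s = (3*19^2 + 25) / (2*19) mod 29 = 20
x3 = s^2 - 2 x1 mod 29 = 20^2 - 2*19 = 14
y3 = s (x1 - x3) - y1 mod 29 = 20 * (19 - 14) - 19 = 23

2P = (14, 23)


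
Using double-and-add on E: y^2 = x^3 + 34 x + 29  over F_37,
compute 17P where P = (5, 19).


k = 17 = 10001_2 (binary, LSB first: 10001)
Double-and-add from P = (5, 19):
  bit 0 = 1: acc = O + (5, 19) = (5, 19)
  bit 1 = 0: acc unchanged = (5, 19)
  bit 2 = 0: acc unchanged = (5, 19)
  bit 3 = 0: acc unchanged = (5, 19)
  bit 4 = 1: acc = (5, 19) + (14, 17) = (8, 31)

17P = (8, 31)


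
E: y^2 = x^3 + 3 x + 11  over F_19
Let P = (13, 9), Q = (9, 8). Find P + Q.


P != Q, so use the chord formula.
s = (y2 - y1) / (x2 - x1) = (18) / (15) mod 19 = 5
x3 = s^2 - x1 - x2 mod 19 = 5^2 - 13 - 9 = 3
y3 = s (x1 - x3) - y1 mod 19 = 5 * (13 - 3) - 9 = 3

P + Q = (3, 3)


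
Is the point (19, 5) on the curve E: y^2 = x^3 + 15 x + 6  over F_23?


Check whether y^2 = x^3 + 15 x + 6 (mod 23) for (x, y) = (19, 5).
LHS: y^2 = 5^2 mod 23 = 2
RHS: x^3 + 15 x + 6 = 19^3 + 15*19 + 6 mod 23 = 20
LHS != RHS

No, not on the curve


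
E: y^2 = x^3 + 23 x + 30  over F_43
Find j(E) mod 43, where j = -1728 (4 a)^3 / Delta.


Delta = -16(4 a^3 + 27 b^2) mod 43 = 5
-1728 * (4 a)^3 = -1728 * (4*23)^3 mod 43 = 35
j = 35 * 5^(-1) mod 43 = 7

j = 7 (mod 43)


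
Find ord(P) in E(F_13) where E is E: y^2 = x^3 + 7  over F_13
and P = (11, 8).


Compute successive multiples of P until we hit O:
  1P = (11, 8)
  2P = (7, 8)
  3P = (8, 5)
  4P = (8, 8)
  5P = (7, 5)
  6P = (11, 5)
  7P = O

ord(P) = 7


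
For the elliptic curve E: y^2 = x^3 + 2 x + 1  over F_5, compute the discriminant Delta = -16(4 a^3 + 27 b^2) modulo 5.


4 a^3 + 27 b^2 = 4*2^3 + 27*1^2 = 32 + 27 = 59
Delta = -16 * (59) = -944
Delta mod 5 = 1

Delta = 1 (mod 5)


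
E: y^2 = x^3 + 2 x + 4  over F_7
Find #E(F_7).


For each x in F_7, count y with y^2 = x^3 + 2 x + 4 mod 7:
  x = 0: RHS = 4, y in [2, 5]  -> 2 point(s)
  x = 1: RHS = 0, y in [0]  -> 1 point(s)
  x = 2: RHS = 2, y in [3, 4]  -> 2 point(s)
  x = 3: RHS = 2, y in [3, 4]  -> 2 point(s)
  x = 6: RHS = 1, y in [1, 6]  -> 2 point(s)
Affine points: 9. Add the point at infinity: total = 10.

#E(F_7) = 10


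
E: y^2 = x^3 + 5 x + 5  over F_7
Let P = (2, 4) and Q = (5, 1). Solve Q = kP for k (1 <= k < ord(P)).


Enumerate multiples of P until we hit Q = (5, 1):
  1P = (2, 4)
  2P = (5, 1)
Match found at i = 2.

k = 2


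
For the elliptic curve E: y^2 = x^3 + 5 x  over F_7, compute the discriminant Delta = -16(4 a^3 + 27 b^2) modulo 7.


4 a^3 + 27 b^2 = 4*5^3 + 27*0^2 = 500 + 0 = 500
Delta = -16 * (500) = -8000
Delta mod 7 = 1

Delta = 1 (mod 7)


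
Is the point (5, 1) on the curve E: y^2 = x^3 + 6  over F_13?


Check whether y^2 = x^3 + 0 x + 6 (mod 13) for (x, y) = (5, 1).
LHS: y^2 = 1^2 mod 13 = 1
RHS: x^3 + 0 x + 6 = 5^3 + 0*5 + 6 mod 13 = 1
LHS = RHS

Yes, on the curve


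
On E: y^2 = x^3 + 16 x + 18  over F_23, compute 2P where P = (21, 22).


Doubling: s = (3 x1^2 + a) / (2 y1)
s = (3*21^2 + 16) / (2*22) mod 23 = 9
x3 = s^2 - 2 x1 mod 23 = 9^2 - 2*21 = 16
y3 = s (x1 - x3) - y1 mod 23 = 9 * (21 - 16) - 22 = 0

2P = (16, 0)


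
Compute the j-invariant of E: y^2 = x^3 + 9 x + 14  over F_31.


Delta = -16(4 a^3 + 27 b^2) mod 31 = 19
-1728 * (4 a)^3 = -1728 * (4*9)^3 mod 31 = 8
j = 8 * 19^(-1) mod 31 = 20

j = 20 (mod 31)


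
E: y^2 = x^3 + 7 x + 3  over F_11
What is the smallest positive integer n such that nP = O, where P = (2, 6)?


Compute successive multiples of P until we hit O:
  1P = (2, 6)
  2P = (5, 3)
  3P = (5, 8)
  4P = (2, 5)
  5P = O

ord(P) = 5


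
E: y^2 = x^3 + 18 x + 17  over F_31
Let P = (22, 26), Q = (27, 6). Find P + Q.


P != Q, so use the chord formula.
s = (y2 - y1) / (x2 - x1) = (11) / (5) mod 31 = 27
x3 = s^2 - x1 - x2 mod 31 = 27^2 - 22 - 27 = 29
y3 = s (x1 - x3) - y1 mod 31 = 27 * (22 - 29) - 26 = 2

P + Q = (29, 2)


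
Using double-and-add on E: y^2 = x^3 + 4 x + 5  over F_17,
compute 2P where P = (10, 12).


k = 2 = 10_2 (binary, LSB first: 01)
Double-and-add from P = (10, 12):
  bit 0 = 0: acc unchanged = O
  bit 1 = 1: acc = O + (12, 8) = (12, 8)

2P = (12, 8)


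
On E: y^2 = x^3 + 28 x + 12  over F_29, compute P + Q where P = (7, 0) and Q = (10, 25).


P != Q, so use the chord formula.
s = (y2 - y1) / (x2 - x1) = (25) / (3) mod 29 = 18
x3 = s^2 - x1 - x2 mod 29 = 18^2 - 7 - 10 = 17
y3 = s (x1 - x3) - y1 mod 29 = 18 * (7 - 17) - 0 = 23

P + Q = (17, 23)


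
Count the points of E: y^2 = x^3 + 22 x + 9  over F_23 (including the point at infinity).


For each x in F_23, count y with y^2 = x^3 + 22 x + 9 mod 23:
  x = 0: RHS = 9, y in [3, 20]  -> 2 point(s)
  x = 1: RHS = 9, y in [3, 20]  -> 2 point(s)
  x = 4: RHS = 0, y in [0]  -> 1 point(s)
  x = 6: RHS = 12, y in [9, 14]  -> 2 point(s)
  x = 7: RHS = 0, y in [0]  -> 1 point(s)
  x = 9: RHS = 16, y in [4, 19]  -> 2 point(s)
  x = 11: RHS = 18, y in [8, 15]  -> 2 point(s)
  x = 12: RHS = 0, y in [0]  -> 1 point(s)
  x = 13: RHS = 8, y in [10, 13]  -> 2 point(s)
  x = 14: RHS = 2, y in [5, 18]  -> 2 point(s)
  x = 16: RHS = 18, y in [8, 15]  -> 2 point(s)
  x = 17: RHS = 6, y in [11, 12]  -> 2 point(s)
  x = 18: RHS = 4, y in [2, 21]  -> 2 point(s)
  x = 19: RHS = 18, y in [8, 15]  -> 2 point(s)
  x = 20: RHS = 8, y in [10, 13]  -> 2 point(s)
  x = 21: RHS = 3, y in [7, 16]  -> 2 point(s)
  x = 22: RHS = 9, y in [3, 20]  -> 2 point(s)
Affine points: 31. Add the point at infinity: total = 32.

#E(F_23) = 32


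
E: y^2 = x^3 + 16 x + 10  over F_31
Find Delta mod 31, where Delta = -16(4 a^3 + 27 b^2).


4 a^3 + 27 b^2 = 4*16^3 + 27*10^2 = 16384 + 2700 = 19084
Delta = -16 * (19084) = -305344
Delta mod 31 = 6

Delta = 6 (mod 31)


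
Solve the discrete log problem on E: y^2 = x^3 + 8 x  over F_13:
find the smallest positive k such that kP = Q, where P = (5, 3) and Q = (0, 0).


Enumerate multiples of P until we hit Q = (0, 0):
  1P = (5, 3)
  2P = (12, 2)
  3P = (0, 0)
Match found at i = 3.

k = 3


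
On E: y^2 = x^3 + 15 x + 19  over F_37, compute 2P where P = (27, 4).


Doubling: s = (3 x1^2 + a) / (2 y1)
s = (3*27^2 + 15) / (2*4) mod 37 = 7
x3 = s^2 - 2 x1 mod 37 = 7^2 - 2*27 = 32
y3 = s (x1 - x3) - y1 mod 37 = 7 * (27 - 32) - 4 = 35

2P = (32, 35)


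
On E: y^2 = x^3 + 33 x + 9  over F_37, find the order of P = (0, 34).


Compute successive multiples of P until we hit O:
  1P = (0, 34)
  2P = (21, 26)
  3P = (7, 18)
  4P = (2, 34)
  5P = (35, 3)
  6P = (11, 36)
  7P = (19, 13)
  8P = (6, 33)
  ... (continuing to 41P)
  41P = O

ord(P) = 41


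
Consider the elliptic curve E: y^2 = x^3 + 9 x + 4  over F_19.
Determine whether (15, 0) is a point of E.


Check whether y^2 = x^3 + 9 x + 4 (mod 19) for (x, y) = (15, 0).
LHS: y^2 = 0^2 mod 19 = 0
RHS: x^3 + 9 x + 4 = 15^3 + 9*15 + 4 mod 19 = 18
LHS != RHS

No, not on the curve


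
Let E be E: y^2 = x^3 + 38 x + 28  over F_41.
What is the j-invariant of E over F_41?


Delta = -16(4 a^3 + 27 b^2) mod 41 = 19
-1728 * (4 a)^3 = -1728 * (4*38)^3 mod 41 = 36
j = 36 * 19^(-1) mod 41 = 17

j = 17 (mod 41)


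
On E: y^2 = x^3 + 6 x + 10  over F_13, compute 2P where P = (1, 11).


k = 2 = 10_2 (binary, LSB first: 01)
Double-and-add from P = (1, 11):
  bit 0 = 0: acc unchanged = O
  bit 1 = 1: acc = O + (12, 4) = (12, 4)

2P = (12, 4)


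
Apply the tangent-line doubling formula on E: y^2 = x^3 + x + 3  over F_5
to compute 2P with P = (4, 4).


Doubling: s = (3 x1^2 + a) / (2 y1)
s = (3*4^2 + 1) / (2*4) mod 5 = 3
x3 = s^2 - 2 x1 mod 5 = 3^2 - 2*4 = 1
y3 = s (x1 - x3) - y1 mod 5 = 3 * (4 - 1) - 4 = 0

2P = (1, 0)


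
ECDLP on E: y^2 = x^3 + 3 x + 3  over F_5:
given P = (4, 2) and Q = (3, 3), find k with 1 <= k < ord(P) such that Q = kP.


Enumerate multiples of P until we hit Q = (3, 3):
  1P = (4, 2)
  2P = (3, 2)
  3P = (3, 3)
Match found at i = 3.

k = 3


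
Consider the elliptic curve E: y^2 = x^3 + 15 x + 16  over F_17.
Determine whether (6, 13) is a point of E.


Check whether y^2 = x^3 + 15 x + 16 (mod 17) for (x, y) = (6, 13).
LHS: y^2 = 13^2 mod 17 = 16
RHS: x^3 + 15 x + 16 = 6^3 + 15*6 + 16 mod 17 = 16
LHS = RHS

Yes, on the curve


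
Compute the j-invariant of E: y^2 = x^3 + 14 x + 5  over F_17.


Delta = -16(4 a^3 + 27 b^2) mod 17 = 6
-1728 * (4 a)^3 = -1728 * (4*14)^3 mod 17 = 2
j = 2 * 6^(-1) mod 17 = 6

j = 6 (mod 17)


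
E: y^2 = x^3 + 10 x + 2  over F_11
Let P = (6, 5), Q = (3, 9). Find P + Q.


P != Q, so use the chord formula.
s = (y2 - y1) / (x2 - x1) = (4) / (8) mod 11 = 6
x3 = s^2 - x1 - x2 mod 11 = 6^2 - 6 - 3 = 5
y3 = s (x1 - x3) - y1 mod 11 = 6 * (6 - 5) - 5 = 1

P + Q = (5, 1)


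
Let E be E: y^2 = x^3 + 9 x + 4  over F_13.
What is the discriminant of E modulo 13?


4 a^3 + 27 b^2 = 4*9^3 + 27*4^2 = 2916 + 432 = 3348
Delta = -16 * (3348) = -53568
Delta mod 13 = 5

Delta = 5 (mod 13)


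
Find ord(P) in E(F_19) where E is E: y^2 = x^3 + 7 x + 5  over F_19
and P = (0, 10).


Compute successive multiples of P until we hit O:
  1P = (0, 10)
  2P = (11, 8)
  3P = (14, 15)
  4P = (6, 15)
  5P = (10, 7)
  6P = (7, 13)
  7P = (18, 4)
  8P = (18, 15)
  ... (continuing to 15P)
  15P = O

ord(P) = 15


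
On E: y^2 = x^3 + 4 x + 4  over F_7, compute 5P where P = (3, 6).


k = 5 = 101_2 (binary, LSB first: 101)
Double-and-add from P = (3, 6):
  bit 0 = 1: acc = O + (3, 6) = (3, 6)
  bit 1 = 0: acc unchanged = (3, 6)
  bit 2 = 1: acc = (3, 6) + (1, 4) = (4, 0)

5P = (4, 0)


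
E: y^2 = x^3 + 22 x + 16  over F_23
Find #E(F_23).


For each x in F_23, count y with y^2 = x^3 + 22 x + 16 mod 23:
  x = 0: RHS = 16, y in [4, 19]  -> 2 point(s)
  x = 1: RHS = 16, y in [4, 19]  -> 2 point(s)
  x = 9: RHS = 0, y in [0]  -> 1 point(s)
  x = 11: RHS = 2, y in [5, 18]  -> 2 point(s)
  x = 14: RHS = 9, y in [3, 20]  -> 2 point(s)
  x = 15: RHS = 18, y in [8, 15]  -> 2 point(s)
  x = 16: RHS = 2, y in [5, 18]  -> 2 point(s)
  x = 17: RHS = 13, y in [6, 17]  -> 2 point(s)
  x = 19: RHS = 2, y in [5, 18]  -> 2 point(s)
  x = 22: RHS = 16, y in [4, 19]  -> 2 point(s)
Affine points: 19. Add the point at infinity: total = 20.

#E(F_23) = 20


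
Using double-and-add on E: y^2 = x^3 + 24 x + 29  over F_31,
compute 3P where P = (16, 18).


k = 3 = 11_2 (binary, LSB first: 11)
Double-and-add from P = (16, 18):
  bit 0 = 1: acc = O + (16, 18) = (16, 18)
  bit 1 = 1: acc = (16, 18) + (18, 0) = (16, 13)

3P = (16, 13)


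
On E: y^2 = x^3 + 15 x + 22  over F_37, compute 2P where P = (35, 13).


Doubling: s = (3 x1^2 + a) / (2 y1)
s = (3*35^2 + 15) / (2*13) mod 37 = 11
x3 = s^2 - 2 x1 mod 37 = 11^2 - 2*35 = 14
y3 = s (x1 - x3) - y1 mod 37 = 11 * (35 - 14) - 13 = 33

2P = (14, 33)


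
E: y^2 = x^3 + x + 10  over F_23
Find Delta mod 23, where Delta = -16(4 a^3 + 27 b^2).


4 a^3 + 27 b^2 = 4*1^3 + 27*10^2 = 4 + 2700 = 2704
Delta = -16 * (2704) = -43264
Delta mod 23 = 22

Delta = 22 (mod 23)


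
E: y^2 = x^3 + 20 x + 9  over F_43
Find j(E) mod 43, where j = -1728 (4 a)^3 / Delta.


Delta = -16(4 a^3 + 27 b^2) mod 43 = 11
-1728 * (4 a)^3 = -1728 * (4*20)^3 mod 43 = 8
j = 8 * 11^(-1) mod 43 = 32

j = 32 (mod 43)


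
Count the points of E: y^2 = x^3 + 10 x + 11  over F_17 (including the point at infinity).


For each x in F_17, count y with y^2 = x^3 + 10 x + 11 mod 17:
  x = 3: RHS = 0, y in [0]  -> 1 point(s)
  x = 4: RHS = 13, y in [8, 9]  -> 2 point(s)
  x = 5: RHS = 16, y in [4, 13]  -> 2 point(s)
  x = 6: RHS = 15, y in [7, 10]  -> 2 point(s)
  x = 7: RHS = 16, y in [4, 13]  -> 2 point(s)
  x = 8: RHS = 8, y in [5, 12]  -> 2 point(s)
  x = 13: RHS = 9, y in [3, 14]  -> 2 point(s)
  x = 15: RHS = 0, y in [0]  -> 1 point(s)
  x = 16: RHS = 0, y in [0]  -> 1 point(s)
Affine points: 15. Add the point at infinity: total = 16.

#E(F_17) = 16


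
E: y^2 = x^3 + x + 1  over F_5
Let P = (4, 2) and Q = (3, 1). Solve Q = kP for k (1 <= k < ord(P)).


Enumerate multiples of P until we hit Q = (3, 1):
  1P = (4, 2)
  2P = (3, 4)
  3P = (2, 4)
  4P = (0, 4)
  5P = (0, 1)
  6P = (2, 1)
  7P = (3, 1)
Match found at i = 7.

k = 7


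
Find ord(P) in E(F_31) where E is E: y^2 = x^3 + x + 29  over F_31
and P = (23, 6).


Compute successive multiples of P until we hit O:
  1P = (23, 6)
  2P = (20, 19)
  3P = (24, 19)
  4P = (29, 9)
  5P = (18, 12)
  6P = (15, 3)
  7P = (13, 21)
  8P = (5, 29)
  ... (continuing to 40P)
  40P = O

ord(P) = 40


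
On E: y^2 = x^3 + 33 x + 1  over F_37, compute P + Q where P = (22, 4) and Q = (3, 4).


P != Q, so use the chord formula.
s = (y2 - y1) / (x2 - x1) = (0) / (18) mod 37 = 0
x3 = s^2 - x1 - x2 mod 37 = 0^2 - 22 - 3 = 12
y3 = s (x1 - x3) - y1 mod 37 = 0 * (22 - 12) - 4 = 33

P + Q = (12, 33)


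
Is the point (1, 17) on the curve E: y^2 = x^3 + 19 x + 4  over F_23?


Check whether y^2 = x^3 + 19 x + 4 (mod 23) for (x, y) = (1, 17).
LHS: y^2 = 17^2 mod 23 = 13
RHS: x^3 + 19 x + 4 = 1^3 + 19*1 + 4 mod 23 = 1
LHS != RHS

No, not on the curve


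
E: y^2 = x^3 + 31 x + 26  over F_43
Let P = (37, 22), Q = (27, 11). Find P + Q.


P != Q, so use the chord formula.
s = (y2 - y1) / (x2 - x1) = (32) / (33) mod 43 = 14
x3 = s^2 - x1 - x2 mod 43 = 14^2 - 37 - 27 = 3
y3 = s (x1 - x3) - y1 mod 43 = 14 * (37 - 3) - 22 = 24

P + Q = (3, 24)


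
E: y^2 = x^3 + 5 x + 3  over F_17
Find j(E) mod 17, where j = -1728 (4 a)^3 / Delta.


Delta = -16(4 a^3 + 27 b^2) mod 17 = 12
-1728 * (4 a)^3 = -1728 * (4*5)^3 mod 17 = 9
j = 9 * 12^(-1) mod 17 = 5

j = 5 (mod 17)


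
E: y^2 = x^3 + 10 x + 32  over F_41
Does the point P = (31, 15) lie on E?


Check whether y^2 = x^3 + 10 x + 32 (mod 41) for (x, y) = (31, 15).
LHS: y^2 = 15^2 mod 41 = 20
RHS: x^3 + 10 x + 32 = 31^3 + 10*31 + 32 mod 41 = 39
LHS != RHS

No, not on the curve


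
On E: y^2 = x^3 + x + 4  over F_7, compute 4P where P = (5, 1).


k = 4 = 100_2 (binary, LSB first: 001)
Double-and-add from P = (5, 1):
  bit 0 = 0: acc unchanged = O
  bit 1 = 0: acc unchanged = O
  bit 2 = 1: acc = O + (4, 3) = (4, 3)

4P = (4, 3)


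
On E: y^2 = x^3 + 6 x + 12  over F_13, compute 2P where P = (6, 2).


Doubling: s = (3 x1^2 + a) / (2 y1)
s = (3*6^2 + 6) / (2*2) mod 13 = 9
x3 = s^2 - 2 x1 mod 13 = 9^2 - 2*6 = 4
y3 = s (x1 - x3) - y1 mod 13 = 9 * (6 - 4) - 2 = 3

2P = (4, 3)


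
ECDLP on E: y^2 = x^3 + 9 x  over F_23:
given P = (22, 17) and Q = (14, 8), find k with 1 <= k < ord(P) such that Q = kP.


Enumerate multiples of P until we hit Q = (14, 8):
  1P = (22, 17)
  2P = (3, 10)
  3P = (14, 15)
  4P = (0, 0)
  5P = (14, 8)
Match found at i = 5.

k = 5


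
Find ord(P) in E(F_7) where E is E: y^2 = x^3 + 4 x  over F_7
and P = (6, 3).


Compute successive multiples of P until we hit O:
  1P = (6, 3)
  2P = (2, 4)
  3P = (3, 5)
  4P = (0, 0)
  5P = (3, 2)
  6P = (2, 3)
  7P = (6, 4)
  8P = O

ord(P) = 8


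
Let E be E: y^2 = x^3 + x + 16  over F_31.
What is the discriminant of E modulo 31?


4 a^3 + 27 b^2 = 4*1^3 + 27*16^2 = 4 + 6912 = 6916
Delta = -16 * (6916) = -110656
Delta mod 31 = 14

Delta = 14 (mod 31)


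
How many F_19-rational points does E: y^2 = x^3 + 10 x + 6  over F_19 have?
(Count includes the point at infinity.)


For each x in F_19, count y with y^2 = x^3 + 10 x + 6 mod 19:
  x = 0: RHS = 6, y in [5, 14]  -> 2 point(s)
  x = 1: RHS = 17, y in [6, 13]  -> 2 point(s)
  x = 3: RHS = 6, y in [5, 14]  -> 2 point(s)
  x = 6: RHS = 16, y in [4, 15]  -> 2 point(s)
  x = 7: RHS = 1, y in [1, 18]  -> 2 point(s)
  x = 8: RHS = 9, y in [3, 16]  -> 2 point(s)
  x = 10: RHS = 4, y in [2, 17]  -> 2 point(s)
  x = 12: RHS = 11, y in [7, 12]  -> 2 point(s)
  x = 15: RHS = 16, y in [4, 15]  -> 2 point(s)
  x = 16: RHS = 6, y in [5, 14]  -> 2 point(s)
  x = 17: RHS = 16, y in [4, 15]  -> 2 point(s)
Affine points: 22. Add the point at infinity: total = 23.

#E(F_19) = 23


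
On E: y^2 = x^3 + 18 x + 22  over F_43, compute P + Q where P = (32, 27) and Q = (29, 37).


P != Q, so use the chord formula.
s = (y2 - y1) / (x2 - x1) = (10) / (40) mod 43 = 11
x3 = s^2 - x1 - x2 mod 43 = 11^2 - 32 - 29 = 17
y3 = s (x1 - x3) - y1 mod 43 = 11 * (32 - 17) - 27 = 9

P + Q = (17, 9)


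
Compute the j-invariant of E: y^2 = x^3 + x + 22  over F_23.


Delta = -16(4 a^3 + 27 b^2) mod 23 = 10
-1728 * (4 a)^3 = -1728 * (4*1)^3 mod 23 = 15
j = 15 * 10^(-1) mod 23 = 13

j = 13 (mod 23)


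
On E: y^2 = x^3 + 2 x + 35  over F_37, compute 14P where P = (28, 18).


k = 14 = 1110_2 (binary, LSB first: 0111)
Double-and-add from P = (28, 18):
  bit 0 = 0: acc unchanged = O
  bit 1 = 1: acc = O + (29, 5) = (29, 5)
  bit 2 = 1: acc = (29, 5) + (12, 14) = (32, 14)
  bit 3 = 1: acc = (32, 14) + (22, 16) = (23, 36)

14P = (23, 36)


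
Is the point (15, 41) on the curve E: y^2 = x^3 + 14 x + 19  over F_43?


Check whether y^2 = x^3 + 14 x + 19 (mod 43) for (x, y) = (15, 41).
LHS: y^2 = 41^2 mod 43 = 4
RHS: x^3 + 14 x + 19 = 15^3 + 14*15 + 19 mod 43 = 35
LHS != RHS

No, not on the curve


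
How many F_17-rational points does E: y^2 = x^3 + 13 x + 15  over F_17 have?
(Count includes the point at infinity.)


For each x in F_17, count y with y^2 = x^3 + 13 x + 15 mod 17:
  x = 0: RHS = 15, y in [7, 10]  -> 2 point(s)
  x = 2: RHS = 15, y in [7, 10]  -> 2 point(s)
  x = 3: RHS = 13, y in [8, 9]  -> 2 point(s)
  x = 5: RHS = 1, y in [1, 16]  -> 2 point(s)
  x = 8: RHS = 2, y in [6, 11]  -> 2 point(s)
  x = 13: RHS = 1, y in [1, 16]  -> 2 point(s)
  x = 14: RHS = 0, y in [0]  -> 1 point(s)
  x = 15: RHS = 15, y in [7, 10]  -> 2 point(s)
  x = 16: RHS = 1, y in [1, 16]  -> 2 point(s)
Affine points: 17. Add the point at infinity: total = 18.

#E(F_17) = 18


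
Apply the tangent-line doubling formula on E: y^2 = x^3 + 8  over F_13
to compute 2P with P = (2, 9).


Doubling: s = (3 x1^2 + a) / (2 y1)
s = (3*2^2 + 0) / (2*9) mod 13 = 5
x3 = s^2 - 2 x1 mod 13 = 5^2 - 2*2 = 8
y3 = s (x1 - x3) - y1 mod 13 = 5 * (2 - 8) - 9 = 0

2P = (8, 0)


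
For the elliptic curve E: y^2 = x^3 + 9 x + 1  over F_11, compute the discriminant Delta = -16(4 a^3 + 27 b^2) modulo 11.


4 a^3 + 27 b^2 = 4*9^3 + 27*1^2 = 2916 + 27 = 2943
Delta = -16 * (2943) = -47088
Delta mod 11 = 3

Delta = 3 (mod 11)


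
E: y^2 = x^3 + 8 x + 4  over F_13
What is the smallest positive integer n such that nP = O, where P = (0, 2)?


Compute successive multiples of P until we hit O:
  1P = (0, 2)
  2P = (4, 3)
  3P = (5, 0)
  4P = (4, 10)
  5P = (0, 11)
  6P = O

ord(P) = 6


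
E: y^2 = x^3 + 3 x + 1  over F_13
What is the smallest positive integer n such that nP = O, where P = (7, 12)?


Compute successive multiples of P until we hit O:
  1P = (7, 12)
  2P = (8, 11)
  3P = (12, 6)
  4P = (10, 2)
  5P = (10, 11)
  6P = (12, 7)
  7P = (8, 2)
  8P = (7, 1)
  ... (continuing to 9P)
  9P = O

ord(P) = 9


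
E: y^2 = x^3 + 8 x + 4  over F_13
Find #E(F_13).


For each x in F_13, count y with y^2 = x^3 + 8 x + 4 mod 13:
  x = 0: RHS = 4, y in [2, 11]  -> 2 point(s)
  x = 1: RHS = 0, y in [0]  -> 1 point(s)
  x = 3: RHS = 3, y in [4, 9]  -> 2 point(s)
  x = 4: RHS = 9, y in [3, 10]  -> 2 point(s)
  x = 5: RHS = 0, y in [0]  -> 1 point(s)
  x = 7: RHS = 0, y in [0]  -> 1 point(s)
  x = 9: RHS = 12, y in [5, 8]  -> 2 point(s)
Affine points: 11. Add the point at infinity: total = 12.

#E(F_13) = 12


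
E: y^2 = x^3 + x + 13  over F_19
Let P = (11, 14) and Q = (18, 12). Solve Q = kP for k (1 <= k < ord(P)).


Enumerate multiples of P until we hit Q = (18, 12):
  1P = (11, 14)
  2P = (14, 4)
  3P = (3, 10)
  4P = (10, 15)
  5P = (18, 12)
Match found at i = 5.

k = 5


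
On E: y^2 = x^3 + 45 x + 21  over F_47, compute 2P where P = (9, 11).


Doubling: s = (3 x1^2 + a) / (2 y1)
s = (3*9^2 + 45) / (2*11) mod 47 = 43
x3 = s^2 - 2 x1 mod 47 = 43^2 - 2*9 = 45
y3 = s (x1 - x3) - y1 mod 47 = 43 * (9 - 45) - 11 = 39

2P = (45, 39)


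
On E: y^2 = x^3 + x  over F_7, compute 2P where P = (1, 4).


k = 2 = 10_2 (binary, LSB first: 01)
Double-and-add from P = (1, 4):
  bit 0 = 0: acc unchanged = O
  bit 1 = 1: acc = O + (0, 0) = (0, 0)

2P = (0, 0)


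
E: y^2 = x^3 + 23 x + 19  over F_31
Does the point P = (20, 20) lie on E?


Check whether y^2 = x^3 + 23 x + 19 (mod 31) for (x, y) = (20, 20).
LHS: y^2 = 20^2 mod 31 = 28
RHS: x^3 + 23 x + 19 = 20^3 + 23*20 + 19 mod 31 = 16
LHS != RHS

No, not on the curve


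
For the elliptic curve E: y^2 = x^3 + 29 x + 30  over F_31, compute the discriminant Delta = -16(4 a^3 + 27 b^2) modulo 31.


4 a^3 + 27 b^2 = 4*29^3 + 27*30^2 = 97556 + 24300 = 121856
Delta = -16 * (121856) = -1949696
Delta mod 31 = 18

Delta = 18 (mod 31)


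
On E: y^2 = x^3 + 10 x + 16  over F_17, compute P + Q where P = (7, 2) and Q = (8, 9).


P != Q, so use the chord formula.
s = (y2 - y1) / (x2 - x1) = (7) / (1) mod 17 = 7
x3 = s^2 - x1 - x2 mod 17 = 7^2 - 7 - 8 = 0
y3 = s (x1 - x3) - y1 mod 17 = 7 * (7 - 0) - 2 = 13

P + Q = (0, 13)


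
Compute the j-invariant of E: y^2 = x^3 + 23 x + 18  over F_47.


Delta = -16(4 a^3 + 27 b^2) mod 47 = 6
-1728 * (4 a)^3 = -1728 * (4*23)^3 mod 47 = 6
j = 6 * 6^(-1) mod 47 = 1

j = 1 (mod 47)


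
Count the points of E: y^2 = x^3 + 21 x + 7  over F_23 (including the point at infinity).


For each x in F_23, count y with y^2 = x^3 + 21 x + 7 mod 23:
  x = 1: RHS = 6, y in [11, 12]  -> 2 point(s)
  x = 6: RHS = 4, y in [2, 21]  -> 2 point(s)
  x = 12: RHS = 9, y in [3, 20]  -> 2 point(s)
  x = 13: RHS = 16, y in [4, 19]  -> 2 point(s)
  x = 14: RHS = 9, y in [3, 20]  -> 2 point(s)
  x = 16: RHS = 0, y in [0]  -> 1 point(s)
  x = 20: RHS = 9, y in [3, 20]  -> 2 point(s)
  x = 21: RHS = 3, y in [7, 16]  -> 2 point(s)
  x = 22: RHS = 8, y in [10, 13]  -> 2 point(s)
Affine points: 17. Add the point at infinity: total = 18.

#E(F_23) = 18


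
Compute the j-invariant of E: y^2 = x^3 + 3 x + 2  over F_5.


Delta = -16(4 a^3 + 27 b^2) mod 5 = 4
-1728 * (4 a)^3 = -1728 * (4*3)^3 mod 5 = 1
j = 1 * 4^(-1) mod 5 = 4

j = 4 (mod 5)


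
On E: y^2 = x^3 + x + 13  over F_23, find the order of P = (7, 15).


Compute successive multiples of P until we hit O:
  1P = (7, 15)
  2P = (4, 9)
  3P = (16, 13)
  4P = (8, 21)
  5P = (21, 16)
  6P = (20, 12)
  7P = (0, 17)
  8P = (2, 0)
  ... (continuing to 16P)
  16P = O

ord(P) = 16


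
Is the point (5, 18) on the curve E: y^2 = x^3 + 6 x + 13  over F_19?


Check whether y^2 = x^3 + 6 x + 13 (mod 19) for (x, y) = (5, 18).
LHS: y^2 = 18^2 mod 19 = 1
RHS: x^3 + 6 x + 13 = 5^3 + 6*5 + 13 mod 19 = 16
LHS != RHS

No, not on the curve


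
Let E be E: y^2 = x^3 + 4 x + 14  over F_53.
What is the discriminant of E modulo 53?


4 a^3 + 27 b^2 = 4*4^3 + 27*14^2 = 256 + 5292 = 5548
Delta = -16 * (5548) = -88768
Delta mod 53 = 7

Delta = 7 (mod 53)
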